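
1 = 1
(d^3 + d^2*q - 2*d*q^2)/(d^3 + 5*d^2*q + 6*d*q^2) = (d - q)/(d + 3*q)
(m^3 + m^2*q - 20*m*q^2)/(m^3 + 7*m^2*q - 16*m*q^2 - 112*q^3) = m*(m + 5*q)/(m^2 + 11*m*q + 28*q^2)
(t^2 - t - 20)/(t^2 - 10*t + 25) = (t + 4)/(t - 5)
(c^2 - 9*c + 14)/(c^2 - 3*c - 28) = (c - 2)/(c + 4)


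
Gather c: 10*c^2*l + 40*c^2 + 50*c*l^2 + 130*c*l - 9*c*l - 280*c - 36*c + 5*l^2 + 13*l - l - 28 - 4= c^2*(10*l + 40) + c*(50*l^2 + 121*l - 316) + 5*l^2 + 12*l - 32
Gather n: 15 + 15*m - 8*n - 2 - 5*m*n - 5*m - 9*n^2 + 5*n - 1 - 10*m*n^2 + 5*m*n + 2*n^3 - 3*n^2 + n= 10*m + 2*n^3 + n^2*(-10*m - 12) - 2*n + 12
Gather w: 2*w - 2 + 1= 2*w - 1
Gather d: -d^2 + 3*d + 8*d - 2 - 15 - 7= -d^2 + 11*d - 24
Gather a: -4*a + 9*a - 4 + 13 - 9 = 5*a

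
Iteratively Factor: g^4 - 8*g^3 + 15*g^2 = (g)*(g^3 - 8*g^2 + 15*g) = g*(g - 5)*(g^2 - 3*g) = g^2*(g - 5)*(g - 3)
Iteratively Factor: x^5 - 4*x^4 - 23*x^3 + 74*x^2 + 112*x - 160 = (x + 2)*(x^4 - 6*x^3 - 11*x^2 + 96*x - 80) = (x + 2)*(x + 4)*(x^3 - 10*x^2 + 29*x - 20) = (x - 1)*(x + 2)*(x + 4)*(x^2 - 9*x + 20) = (x - 4)*(x - 1)*(x + 2)*(x + 4)*(x - 5)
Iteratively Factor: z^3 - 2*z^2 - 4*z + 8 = (z - 2)*(z^2 - 4) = (z - 2)*(z + 2)*(z - 2)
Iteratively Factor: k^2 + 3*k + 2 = (k + 1)*(k + 2)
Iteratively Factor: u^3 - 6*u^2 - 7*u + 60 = (u - 4)*(u^2 - 2*u - 15) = (u - 5)*(u - 4)*(u + 3)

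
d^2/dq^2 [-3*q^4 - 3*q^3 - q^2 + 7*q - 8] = -36*q^2 - 18*q - 2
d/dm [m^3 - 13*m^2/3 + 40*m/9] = 3*m^2 - 26*m/3 + 40/9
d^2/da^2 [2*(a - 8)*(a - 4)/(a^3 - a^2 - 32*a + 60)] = 4*(a^6 - 36*a^5 + 324*a^4 - 1104*a^3 + 1524*a^2 - 4848*a + 15248)/(a^9 - 3*a^8 - 93*a^7 + 371*a^6 + 2616*a^5 - 14412*a^4 - 10448*a^3 + 173520*a^2 - 345600*a + 216000)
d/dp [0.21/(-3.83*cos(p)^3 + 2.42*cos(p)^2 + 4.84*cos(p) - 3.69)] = (-2.4129*cos(p)^2 + 1.0164*cos(p) + 1.0164)*sin(p)/(3.83*cos(p)^3 - 2.42*cos(p)^2 - 4.84*cos(p) + 3.69)^2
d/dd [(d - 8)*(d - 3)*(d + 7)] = 3*d^2 - 8*d - 53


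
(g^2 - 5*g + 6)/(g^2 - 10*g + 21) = (g - 2)/(g - 7)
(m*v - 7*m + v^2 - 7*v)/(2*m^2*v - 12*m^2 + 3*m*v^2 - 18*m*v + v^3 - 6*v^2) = (v - 7)/(2*m*v - 12*m + v^2 - 6*v)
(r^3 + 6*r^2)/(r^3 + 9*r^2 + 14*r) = r*(r + 6)/(r^2 + 9*r + 14)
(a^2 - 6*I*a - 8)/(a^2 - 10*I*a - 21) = (-a^2 + 6*I*a + 8)/(-a^2 + 10*I*a + 21)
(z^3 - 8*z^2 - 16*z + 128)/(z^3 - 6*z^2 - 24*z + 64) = (z - 4)/(z - 2)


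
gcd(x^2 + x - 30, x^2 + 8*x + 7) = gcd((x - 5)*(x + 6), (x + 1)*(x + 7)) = 1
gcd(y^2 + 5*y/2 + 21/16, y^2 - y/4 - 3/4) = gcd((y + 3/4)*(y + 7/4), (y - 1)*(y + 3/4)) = y + 3/4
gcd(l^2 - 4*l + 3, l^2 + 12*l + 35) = 1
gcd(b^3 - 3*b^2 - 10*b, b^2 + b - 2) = b + 2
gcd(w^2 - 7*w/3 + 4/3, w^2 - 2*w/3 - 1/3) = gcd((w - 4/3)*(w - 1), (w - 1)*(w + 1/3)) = w - 1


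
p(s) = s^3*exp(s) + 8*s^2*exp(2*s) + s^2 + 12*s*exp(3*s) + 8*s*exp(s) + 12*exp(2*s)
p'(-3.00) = -6.51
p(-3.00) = 6.66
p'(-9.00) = -18.07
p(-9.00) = 80.90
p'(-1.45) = -1.60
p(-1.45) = 0.03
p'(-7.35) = -14.88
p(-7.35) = 53.73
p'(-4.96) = -10.46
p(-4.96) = 23.48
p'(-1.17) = -0.27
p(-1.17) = -0.24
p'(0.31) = 130.73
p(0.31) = 36.68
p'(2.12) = 60485.86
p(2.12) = 18264.23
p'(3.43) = 4246192.97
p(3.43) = 1314893.19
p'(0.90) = 1018.33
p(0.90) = 292.81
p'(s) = s^3*exp(s) + 16*s^2*exp(2*s) + 3*s^2*exp(s) + 36*s*exp(3*s) + 16*s*exp(2*s) + 8*s*exp(s) + 2*s + 12*exp(3*s) + 24*exp(2*s) + 8*exp(s)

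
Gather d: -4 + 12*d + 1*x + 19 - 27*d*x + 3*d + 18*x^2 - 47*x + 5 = d*(15 - 27*x) + 18*x^2 - 46*x + 20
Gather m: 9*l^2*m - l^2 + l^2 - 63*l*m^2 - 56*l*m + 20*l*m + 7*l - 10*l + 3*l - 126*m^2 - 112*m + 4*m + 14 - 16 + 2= m^2*(-63*l - 126) + m*(9*l^2 - 36*l - 108)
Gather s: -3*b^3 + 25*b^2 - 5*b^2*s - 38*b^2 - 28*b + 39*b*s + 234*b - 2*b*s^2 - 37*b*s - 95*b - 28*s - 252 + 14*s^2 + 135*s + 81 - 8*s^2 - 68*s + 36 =-3*b^3 - 13*b^2 + 111*b + s^2*(6 - 2*b) + s*(-5*b^2 + 2*b + 39) - 135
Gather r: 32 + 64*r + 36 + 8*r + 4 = 72*r + 72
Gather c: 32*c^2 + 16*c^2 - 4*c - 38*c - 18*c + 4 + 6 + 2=48*c^2 - 60*c + 12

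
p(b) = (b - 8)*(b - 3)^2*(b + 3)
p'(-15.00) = -21276.00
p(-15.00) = 89424.00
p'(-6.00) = -2133.00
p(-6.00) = 3402.00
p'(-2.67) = -292.49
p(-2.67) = -113.20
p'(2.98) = 1.20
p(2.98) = -0.01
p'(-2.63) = -280.92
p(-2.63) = -124.67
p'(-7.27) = -3400.21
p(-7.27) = 6877.14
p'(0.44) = 106.15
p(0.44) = -170.44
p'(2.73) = 16.34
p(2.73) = -2.20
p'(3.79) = -43.56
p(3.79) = -17.84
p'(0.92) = 101.78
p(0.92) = -120.07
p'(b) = (b - 8)*(b - 3)^2 + (b - 8)*(b + 3)*(2*b - 6) + (b - 3)^2*(b + 3)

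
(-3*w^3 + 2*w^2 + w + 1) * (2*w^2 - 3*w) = -6*w^5 + 13*w^4 - 4*w^3 - w^2 - 3*w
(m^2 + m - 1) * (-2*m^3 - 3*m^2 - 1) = -2*m^5 - 5*m^4 - m^3 + 2*m^2 - m + 1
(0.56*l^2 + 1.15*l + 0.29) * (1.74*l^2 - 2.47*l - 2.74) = 0.9744*l^4 + 0.6178*l^3 - 3.8703*l^2 - 3.8673*l - 0.7946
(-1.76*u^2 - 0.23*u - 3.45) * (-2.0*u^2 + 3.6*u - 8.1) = 3.52*u^4 - 5.876*u^3 + 20.328*u^2 - 10.557*u + 27.945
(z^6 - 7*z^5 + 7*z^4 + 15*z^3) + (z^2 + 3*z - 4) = z^6 - 7*z^5 + 7*z^4 + 15*z^3 + z^2 + 3*z - 4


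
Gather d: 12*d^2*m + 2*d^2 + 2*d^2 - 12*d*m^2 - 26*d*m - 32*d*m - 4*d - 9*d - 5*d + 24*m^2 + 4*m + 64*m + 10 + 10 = d^2*(12*m + 4) + d*(-12*m^2 - 58*m - 18) + 24*m^2 + 68*m + 20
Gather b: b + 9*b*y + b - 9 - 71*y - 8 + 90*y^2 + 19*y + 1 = b*(9*y + 2) + 90*y^2 - 52*y - 16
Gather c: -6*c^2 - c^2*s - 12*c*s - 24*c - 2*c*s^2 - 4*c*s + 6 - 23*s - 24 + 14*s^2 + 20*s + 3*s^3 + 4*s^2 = c^2*(-s - 6) + c*(-2*s^2 - 16*s - 24) + 3*s^3 + 18*s^2 - 3*s - 18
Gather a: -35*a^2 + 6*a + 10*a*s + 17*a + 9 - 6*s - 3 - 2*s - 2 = -35*a^2 + a*(10*s + 23) - 8*s + 4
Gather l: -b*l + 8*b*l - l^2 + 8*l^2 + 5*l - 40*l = 7*l^2 + l*(7*b - 35)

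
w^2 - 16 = (w - 4)*(w + 4)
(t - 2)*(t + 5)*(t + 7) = t^3 + 10*t^2 + 11*t - 70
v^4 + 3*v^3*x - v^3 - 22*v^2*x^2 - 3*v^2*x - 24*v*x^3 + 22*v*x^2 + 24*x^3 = (v - 1)*(v - 4*x)*(v + x)*(v + 6*x)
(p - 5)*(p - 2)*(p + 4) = p^3 - 3*p^2 - 18*p + 40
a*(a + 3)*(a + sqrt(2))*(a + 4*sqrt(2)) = a^4 + 3*a^3 + 5*sqrt(2)*a^3 + 8*a^2 + 15*sqrt(2)*a^2 + 24*a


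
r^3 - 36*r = r*(r - 6)*(r + 6)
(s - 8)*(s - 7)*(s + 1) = s^3 - 14*s^2 + 41*s + 56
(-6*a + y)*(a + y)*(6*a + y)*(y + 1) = -36*a^3*y - 36*a^3 - 36*a^2*y^2 - 36*a^2*y + a*y^3 + a*y^2 + y^4 + y^3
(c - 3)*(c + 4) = c^2 + c - 12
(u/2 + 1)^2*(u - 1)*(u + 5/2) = u^4/4 + 11*u^3/8 + 15*u^2/8 - u - 5/2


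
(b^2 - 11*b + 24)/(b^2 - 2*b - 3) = (b - 8)/(b + 1)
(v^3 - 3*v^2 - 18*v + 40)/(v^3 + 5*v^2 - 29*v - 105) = (v^2 + 2*v - 8)/(v^2 + 10*v + 21)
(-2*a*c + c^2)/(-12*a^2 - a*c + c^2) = c*(2*a - c)/(12*a^2 + a*c - c^2)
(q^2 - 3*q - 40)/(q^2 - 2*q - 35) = (q - 8)/(q - 7)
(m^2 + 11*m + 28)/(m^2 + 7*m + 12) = (m + 7)/(m + 3)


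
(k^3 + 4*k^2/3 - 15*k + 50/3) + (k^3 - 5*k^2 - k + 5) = 2*k^3 - 11*k^2/3 - 16*k + 65/3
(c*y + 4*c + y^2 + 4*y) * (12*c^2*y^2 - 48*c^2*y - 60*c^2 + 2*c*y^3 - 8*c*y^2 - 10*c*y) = 12*c^3*y^3 - 252*c^3*y - 240*c^3 + 14*c^2*y^4 - 294*c^2*y^2 - 280*c^2*y + 2*c*y^5 - 42*c*y^3 - 40*c*y^2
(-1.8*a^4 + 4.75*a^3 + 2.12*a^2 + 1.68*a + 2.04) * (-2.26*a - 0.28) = 4.068*a^5 - 10.231*a^4 - 6.1212*a^3 - 4.3904*a^2 - 5.0808*a - 0.5712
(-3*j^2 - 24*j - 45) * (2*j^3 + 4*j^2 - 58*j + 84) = -6*j^5 - 60*j^4 - 12*j^3 + 960*j^2 + 594*j - 3780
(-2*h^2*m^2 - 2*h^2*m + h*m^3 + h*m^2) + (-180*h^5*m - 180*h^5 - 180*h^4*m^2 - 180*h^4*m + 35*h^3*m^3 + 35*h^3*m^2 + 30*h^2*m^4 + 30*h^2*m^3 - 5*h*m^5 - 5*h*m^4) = -180*h^5*m - 180*h^5 - 180*h^4*m^2 - 180*h^4*m + 35*h^3*m^3 + 35*h^3*m^2 + 30*h^2*m^4 + 30*h^2*m^3 - 2*h^2*m^2 - 2*h^2*m - 5*h*m^5 - 5*h*m^4 + h*m^3 + h*m^2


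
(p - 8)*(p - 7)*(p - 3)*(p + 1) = p^4 - 17*p^3 + 83*p^2 - 67*p - 168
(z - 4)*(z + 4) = z^2 - 16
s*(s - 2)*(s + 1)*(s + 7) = s^4 + 6*s^3 - 9*s^2 - 14*s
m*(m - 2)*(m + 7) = m^3 + 5*m^2 - 14*m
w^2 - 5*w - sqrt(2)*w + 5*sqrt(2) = (w - 5)*(w - sqrt(2))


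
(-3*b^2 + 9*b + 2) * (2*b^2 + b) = -6*b^4 + 15*b^3 + 13*b^2 + 2*b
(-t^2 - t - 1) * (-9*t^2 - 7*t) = 9*t^4 + 16*t^3 + 16*t^2 + 7*t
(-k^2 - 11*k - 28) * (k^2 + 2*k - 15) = -k^4 - 13*k^3 - 35*k^2 + 109*k + 420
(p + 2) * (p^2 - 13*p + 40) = p^3 - 11*p^2 + 14*p + 80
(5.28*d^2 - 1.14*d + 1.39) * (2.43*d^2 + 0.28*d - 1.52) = 12.8304*d^4 - 1.2918*d^3 - 4.9671*d^2 + 2.122*d - 2.1128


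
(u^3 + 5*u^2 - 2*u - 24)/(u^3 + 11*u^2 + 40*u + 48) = (u - 2)/(u + 4)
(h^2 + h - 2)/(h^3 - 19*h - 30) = (h - 1)/(h^2 - 2*h - 15)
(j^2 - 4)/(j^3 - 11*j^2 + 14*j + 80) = (j - 2)/(j^2 - 13*j + 40)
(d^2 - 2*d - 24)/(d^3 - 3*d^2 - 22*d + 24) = 1/(d - 1)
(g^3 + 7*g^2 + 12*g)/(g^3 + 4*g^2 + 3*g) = (g + 4)/(g + 1)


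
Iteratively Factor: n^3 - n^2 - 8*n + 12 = (n - 2)*(n^2 + n - 6) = (n - 2)^2*(n + 3)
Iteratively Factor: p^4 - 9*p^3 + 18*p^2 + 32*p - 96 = (p - 4)*(p^3 - 5*p^2 - 2*p + 24) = (p - 4)^2*(p^2 - p - 6) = (p - 4)^2*(p - 3)*(p + 2)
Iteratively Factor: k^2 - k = (k - 1)*(k)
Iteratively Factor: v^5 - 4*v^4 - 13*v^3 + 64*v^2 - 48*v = (v + 4)*(v^4 - 8*v^3 + 19*v^2 - 12*v) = v*(v + 4)*(v^3 - 8*v^2 + 19*v - 12) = v*(v - 1)*(v + 4)*(v^2 - 7*v + 12) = v*(v - 4)*(v - 1)*(v + 4)*(v - 3)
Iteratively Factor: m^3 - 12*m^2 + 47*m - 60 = (m - 3)*(m^2 - 9*m + 20) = (m - 4)*(m - 3)*(m - 5)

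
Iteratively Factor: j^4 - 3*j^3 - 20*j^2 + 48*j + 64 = (j - 4)*(j^3 + j^2 - 16*j - 16) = (j - 4)*(j + 1)*(j^2 - 16) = (j - 4)^2*(j + 1)*(j + 4)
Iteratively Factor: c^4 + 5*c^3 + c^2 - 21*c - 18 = (c + 3)*(c^3 + 2*c^2 - 5*c - 6) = (c - 2)*(c + 3)*(c^2 + 4*c + 3) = (c - 2)*(c + 3)^2*(c + 1)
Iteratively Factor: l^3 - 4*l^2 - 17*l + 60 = (l - 3)*(l^2 - l - 20) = (l - 5)*(l - 3)*(l + 4)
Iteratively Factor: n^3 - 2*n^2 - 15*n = (n - 5)*(n^2 + 3*n) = n*(n - 5)*(n + 3)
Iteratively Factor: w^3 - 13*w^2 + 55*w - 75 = (w - 5)*(w^2 - 8*w + 15) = (w - 5)*(w - 3)*(w - 5)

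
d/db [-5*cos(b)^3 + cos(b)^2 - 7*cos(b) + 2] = (15*cos(b)^2 - 2*cos(b) + 7)*sin(b)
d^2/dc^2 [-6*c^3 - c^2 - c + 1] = -36*c - 2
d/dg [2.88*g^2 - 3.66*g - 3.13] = 5.76*g - 3.66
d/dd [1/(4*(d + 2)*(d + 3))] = (-2*d - 5)/(4*(d^4 + 10*d^3 + 37*d^2 + 60*d + 36))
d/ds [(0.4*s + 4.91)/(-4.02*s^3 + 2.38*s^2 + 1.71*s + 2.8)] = (3.216*s^3 + 58.2626*s^2 - 23.3716*s - 7.2761)/(16.1604*s^6 - 19.1352*s^5 - 8.084*s^4 - 14.3724*s^3 + 16.2521*s^2 + 9.576*s + 7.84)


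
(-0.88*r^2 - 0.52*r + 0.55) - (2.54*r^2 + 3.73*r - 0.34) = -3.42*r^2 - 4.25*r + 0.89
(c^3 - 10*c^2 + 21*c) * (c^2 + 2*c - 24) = c^5 - 8*c^4 - 23*c^3 + 282*c^2 - 504*c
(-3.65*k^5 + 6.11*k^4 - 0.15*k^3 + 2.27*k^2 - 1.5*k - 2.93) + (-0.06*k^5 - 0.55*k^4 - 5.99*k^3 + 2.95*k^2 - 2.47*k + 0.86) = -3.71*k^5 + 5.56*k^4 - 6.14*k^3 + 5.22*k^2 - 3.97*k - 2.07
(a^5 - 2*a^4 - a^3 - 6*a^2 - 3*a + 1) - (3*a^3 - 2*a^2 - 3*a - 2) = a^5 - 2*a^4 - 4*a^3 - 4*a^2 + 3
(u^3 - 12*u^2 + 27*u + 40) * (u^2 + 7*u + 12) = u^5 - 5*u^4 - 45*u^3 + 85*u^2 + 604*u + 480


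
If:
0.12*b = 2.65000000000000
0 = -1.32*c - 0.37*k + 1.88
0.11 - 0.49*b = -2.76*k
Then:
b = 22.08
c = 0.34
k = 3.88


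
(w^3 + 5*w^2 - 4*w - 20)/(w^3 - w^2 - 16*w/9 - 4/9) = 9*(w^2 + 7*w + 10)/(9*w^2 + 9*w + 2)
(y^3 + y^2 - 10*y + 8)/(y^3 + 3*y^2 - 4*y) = (y - 2)/y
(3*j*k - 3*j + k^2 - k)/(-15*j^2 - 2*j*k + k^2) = (1 - k)/(5*j - k)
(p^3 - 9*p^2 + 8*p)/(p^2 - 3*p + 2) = p*(p - 8)/(p - 2)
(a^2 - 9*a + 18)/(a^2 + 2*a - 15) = (a - 6)/(a + 5)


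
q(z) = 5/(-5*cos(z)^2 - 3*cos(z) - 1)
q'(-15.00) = -5.79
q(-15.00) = -3.11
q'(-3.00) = -0.57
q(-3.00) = -1.71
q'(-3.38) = 1.01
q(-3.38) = -1.78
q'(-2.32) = -8.57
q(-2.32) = -3.92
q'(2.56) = 3.74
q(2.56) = -2.52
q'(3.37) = -0.96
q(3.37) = -1.77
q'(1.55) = -14.15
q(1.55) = -4.70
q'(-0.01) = 0.01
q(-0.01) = -0.56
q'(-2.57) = -3.61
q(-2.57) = -2.48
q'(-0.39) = 0.36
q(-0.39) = -0.62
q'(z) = 5*(-10*sin(z)*cos(z) - 3*sin(z))/(-5*cos(z)^2 - 3*cos(z) - 1)^2 = -5*(10*cos(z) + 3)*sin(z)/(5*cos(z)^2 + 3*cos(z) + 1)^2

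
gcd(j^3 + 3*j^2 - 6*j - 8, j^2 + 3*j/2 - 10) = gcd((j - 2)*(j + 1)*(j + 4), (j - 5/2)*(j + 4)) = j + 4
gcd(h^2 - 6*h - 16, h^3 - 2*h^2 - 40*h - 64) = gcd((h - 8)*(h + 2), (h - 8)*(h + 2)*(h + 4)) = h^2 - 6*h - 16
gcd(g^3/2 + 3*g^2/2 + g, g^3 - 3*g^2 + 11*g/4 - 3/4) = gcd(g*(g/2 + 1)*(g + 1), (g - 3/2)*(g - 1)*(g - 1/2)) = 1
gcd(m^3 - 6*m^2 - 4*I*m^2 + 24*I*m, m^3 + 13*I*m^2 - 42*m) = m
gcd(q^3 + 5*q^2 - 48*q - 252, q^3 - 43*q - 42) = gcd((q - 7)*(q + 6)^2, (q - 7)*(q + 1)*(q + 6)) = q^2 - q - 42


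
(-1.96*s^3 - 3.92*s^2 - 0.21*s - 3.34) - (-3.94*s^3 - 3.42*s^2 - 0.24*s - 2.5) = 1.98*s^3 - 0.5*s^2 + 0.03*s - 0.84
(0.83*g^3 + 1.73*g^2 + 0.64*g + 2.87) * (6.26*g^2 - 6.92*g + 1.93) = 5.1958*g^5 + 5.0862*g^4 - 6.3633*g^3 + 16.8763*g^2 - 18.6252*g + 5.5391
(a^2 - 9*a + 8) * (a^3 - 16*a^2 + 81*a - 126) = a^5 - 25*a^4 + 233*a^3 - 983*a^2 + 1782*a - 1008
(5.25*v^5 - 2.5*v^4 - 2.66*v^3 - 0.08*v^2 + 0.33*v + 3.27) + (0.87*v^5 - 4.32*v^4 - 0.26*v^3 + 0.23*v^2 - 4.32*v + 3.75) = 6.12*v^5 - 6.82*v^4 - 2.92*v^3 + 0.15*v^2 - 3.99*v + 7.02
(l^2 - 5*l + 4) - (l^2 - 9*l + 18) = 4*l - 14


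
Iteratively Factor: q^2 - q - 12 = (q - 4)*(q + 3)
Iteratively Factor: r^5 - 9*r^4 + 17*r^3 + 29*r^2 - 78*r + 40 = (r - 4)*(r^4 - 5*r^3 - 3*r^2 + 17*r - 10) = (r - 4)*(r - 1)*(r^3 - 4*r^2 - 7*r + 10) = (r - 4)*(r - 1)^2*(r^2 - 3*r - 10) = (r - 4)*(r - 1)^2*(r + 2)*(r - 5)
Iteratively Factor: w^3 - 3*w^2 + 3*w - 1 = (w - 1)*(w^2 - 2*w + 1) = (w - 1)^2*(w - 1)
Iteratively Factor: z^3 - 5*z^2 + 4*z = (z - 1)*(z^2 - 4*z) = z*(z - 1)*(z - 4)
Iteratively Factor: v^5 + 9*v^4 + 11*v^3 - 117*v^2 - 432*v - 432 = (v + 4)*(v^4 + 5*v^3 - 9*v^2 - 81*v - 108) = (v - 4)*(v + 4)*(v^3 + 9*v^2 + 27*v + 27) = (v - 4)*(v + 3)*(v + 4)*(v^2 + 6*v + 9) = (v - 4)*(v + 3)^2*(v + 4)*(v + 3)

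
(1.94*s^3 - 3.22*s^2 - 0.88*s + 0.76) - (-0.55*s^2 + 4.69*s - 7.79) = 1.94*s^3 - 2.67*s^2 - 5.57*s + 8.55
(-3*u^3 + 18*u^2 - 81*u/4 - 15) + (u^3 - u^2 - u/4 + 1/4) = -2*u^3 + 17*u^2 - 41*u/2 - 59/4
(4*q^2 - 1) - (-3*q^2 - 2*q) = 7*q^2 + 2*q - 1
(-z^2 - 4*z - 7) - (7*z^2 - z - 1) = -8*z^2 - 3*z - 6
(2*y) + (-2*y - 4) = -4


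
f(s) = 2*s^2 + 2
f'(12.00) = 48.00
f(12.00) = 290.00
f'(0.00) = 0.00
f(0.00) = 2.00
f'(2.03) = 8.12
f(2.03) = 10.24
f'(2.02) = 8.08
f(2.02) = 10.16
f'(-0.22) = -0.88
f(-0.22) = 2.10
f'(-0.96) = -3.84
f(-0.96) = 3.84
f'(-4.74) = -18.96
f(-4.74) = 46.94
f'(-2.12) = -8.48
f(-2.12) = 10.99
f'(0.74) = 2.96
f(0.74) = 3.10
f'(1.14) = 4.56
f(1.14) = 4.60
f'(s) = 4*s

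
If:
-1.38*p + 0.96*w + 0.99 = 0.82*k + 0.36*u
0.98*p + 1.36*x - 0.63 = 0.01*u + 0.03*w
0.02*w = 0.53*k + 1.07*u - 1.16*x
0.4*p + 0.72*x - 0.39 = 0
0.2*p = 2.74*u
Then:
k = 1.86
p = -0.50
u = -0.04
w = -0.17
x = 0.82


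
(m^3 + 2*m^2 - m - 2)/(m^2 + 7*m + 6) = (m^2 + m - 2)/(m + 6)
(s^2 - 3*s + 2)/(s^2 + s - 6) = (s - 1)/(s + 3)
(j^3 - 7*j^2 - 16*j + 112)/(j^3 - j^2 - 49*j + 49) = (j^2 - 16)/(j^2 + 6*j - 7)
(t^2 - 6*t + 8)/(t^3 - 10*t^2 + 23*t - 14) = (t - 4)/(t^2 - 8*t + 7)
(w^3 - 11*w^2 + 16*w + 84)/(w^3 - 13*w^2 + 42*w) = (w + 2)/w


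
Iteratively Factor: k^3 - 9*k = (k + 3)*(k^2 - 3*k) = k*(k + 3)*(k - 3)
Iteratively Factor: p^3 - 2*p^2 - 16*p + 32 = (p - 4)*(p^2 + 2*p - 8) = (p - 4)*(p - 2)*(p + 4)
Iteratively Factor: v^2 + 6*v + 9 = (v + 3)*(v + 3)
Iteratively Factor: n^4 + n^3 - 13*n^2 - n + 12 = (n - 3)*(n^3 + 4*n^2 - n - 4) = (n - 3)*(n + 4)*(n^2 - 1) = (n - 3)*(n - 1)*(n + 4)*(n + 1)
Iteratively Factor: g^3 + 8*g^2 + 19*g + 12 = (g + 3)*(g^2 + 5*g + 4) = (g + 1)*(g + 3)*(g + 4)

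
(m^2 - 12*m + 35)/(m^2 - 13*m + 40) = (m - 7)/(m - 8)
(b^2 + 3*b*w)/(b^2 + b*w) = (b + 3*w)/(b + w)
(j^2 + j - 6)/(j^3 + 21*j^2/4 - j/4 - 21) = 4*(j - 2)/(4*j^2 + 9*j - 28)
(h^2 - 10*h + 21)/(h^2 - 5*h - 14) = (h - 3)/(h + 2)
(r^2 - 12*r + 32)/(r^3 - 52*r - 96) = (r - 4)/(r^2 + 8*r + 12)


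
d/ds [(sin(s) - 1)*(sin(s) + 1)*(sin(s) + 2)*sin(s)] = 2*(2*sin(s)^3 + 3*sin(s)^2 - sin(s) - 1)*cos(s)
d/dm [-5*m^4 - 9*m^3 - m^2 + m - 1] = -20*m^3 - 27*m^2 - 2*m + 1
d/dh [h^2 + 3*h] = 2*h + 3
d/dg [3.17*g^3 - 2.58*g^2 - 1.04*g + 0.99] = 9.51*g^2 - 5.16*g - 1.04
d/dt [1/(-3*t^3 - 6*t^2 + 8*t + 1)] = (9*t^2 + 12*t - 8)/(3*t^3 + 6*t^2 - 8*t - 1)^2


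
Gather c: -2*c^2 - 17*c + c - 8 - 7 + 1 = -2*c^2 - 16*c - 14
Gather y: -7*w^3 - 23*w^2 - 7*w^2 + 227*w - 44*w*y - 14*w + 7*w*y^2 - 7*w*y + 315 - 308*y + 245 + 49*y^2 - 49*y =-7*w^3 - 30*w^2 + 213*w + y^2*(7*w + 49) + y*(-51*w - 357) + 560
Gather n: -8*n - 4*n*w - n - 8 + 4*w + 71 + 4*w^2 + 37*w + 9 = n*(-4*w - 9) + 4*w^2 + 41*w + 72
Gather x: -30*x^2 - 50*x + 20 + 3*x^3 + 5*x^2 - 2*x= 3*x^3 - 25*x^2 - 52*x + 20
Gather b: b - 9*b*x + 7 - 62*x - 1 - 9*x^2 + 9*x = b*(1 - 9*x) - 9*x^2 - 53*x + 6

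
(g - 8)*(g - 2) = g^2 - 10*g + 16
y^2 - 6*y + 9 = (y - 3)^2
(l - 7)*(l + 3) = l^2 - 4*l - 21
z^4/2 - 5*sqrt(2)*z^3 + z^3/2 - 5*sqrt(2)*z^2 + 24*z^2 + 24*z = z*(z/2 + 1/2)*(z - 6*sqrt(2))*(z - 4*sqrt(2))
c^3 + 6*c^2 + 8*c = c*(c + 2)*(c + 4)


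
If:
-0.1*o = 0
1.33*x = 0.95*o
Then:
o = 0.00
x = 0.00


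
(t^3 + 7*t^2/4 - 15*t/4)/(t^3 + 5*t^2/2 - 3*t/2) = (4*t - 5)/(2*(2*t - 1))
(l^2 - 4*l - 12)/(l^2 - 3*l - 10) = (l - 6)/(l - 5)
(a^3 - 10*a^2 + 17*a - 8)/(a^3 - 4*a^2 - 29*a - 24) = (a^2 - 2*a + 1)/(a^2 + 4*a + 3)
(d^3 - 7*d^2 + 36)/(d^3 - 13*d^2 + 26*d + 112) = (d^2 - 9*d + 18)/(d^2 - 15*d + 56)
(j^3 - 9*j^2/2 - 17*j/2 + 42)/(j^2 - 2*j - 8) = (2*j^2 - j - 21)/(2*(j + 2))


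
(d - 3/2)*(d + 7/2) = d^2 + 2*d - 21/4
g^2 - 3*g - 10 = (g - 5)*(g + 2)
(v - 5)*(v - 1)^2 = v^3 - 7*v^2 + 11*v - 5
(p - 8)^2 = p^2 - 16*p + 64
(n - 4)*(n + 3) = n^2 - n - 12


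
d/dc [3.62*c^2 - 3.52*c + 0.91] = 7.24*c - 3.52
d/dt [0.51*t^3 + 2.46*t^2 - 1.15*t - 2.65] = 1.53*t^2 + 4.92*t - 1.15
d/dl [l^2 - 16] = 2*l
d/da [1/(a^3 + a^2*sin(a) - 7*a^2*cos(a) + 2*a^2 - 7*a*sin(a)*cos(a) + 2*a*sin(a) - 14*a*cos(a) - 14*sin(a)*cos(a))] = (-7*a^2*sin(a) - a^2*cos(a) - 3*a^2 - 16*a*sin(a) + 12*a*cos(a) + 7*a*cos(2*a) - 4*a - 2*sin(a) + 7*sin(2*a)/2 + 14*cos(a) + 14*cos(2*a))/((a + 2)^2*(a + sin(a))^2*(a - 7*cos(a))^2)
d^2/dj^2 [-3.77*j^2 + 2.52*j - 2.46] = -7.54000000000000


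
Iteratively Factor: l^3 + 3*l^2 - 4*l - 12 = (l - 2)*(l^2 + 5*l + 6) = (l - 2)*(l + 2)*(l + 3)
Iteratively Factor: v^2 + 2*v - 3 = (v + 3)*(v - 1)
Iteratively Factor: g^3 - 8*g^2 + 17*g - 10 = (g - 5)*(g^2 - 3*g + 2) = (g - 5)*(g - 2)*(g - 1)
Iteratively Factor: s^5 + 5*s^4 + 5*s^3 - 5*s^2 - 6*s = (s + 1)*(s^4 + 4*s^3 + s^2 - 6*s) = (s + 1)*(s + 3)*(s^3 + s^2 - 2*s) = (s + 1)*(s + 2)*(s + 3)*(s^2 - s) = s*(s + 1)*(s + 2)*(s + 3)*(s - 1)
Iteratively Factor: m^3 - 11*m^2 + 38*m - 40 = (m - 5)*(m^2 - 6*m + 8) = (m - 5)*(m - 2)*(m - 4)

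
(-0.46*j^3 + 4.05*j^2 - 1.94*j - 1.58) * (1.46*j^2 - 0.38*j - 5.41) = -0.6716*j^5 + 6.0878*j^4 - 1.8828*j^3 - 23.4801*j^2 + 11.0958*j + 8.5478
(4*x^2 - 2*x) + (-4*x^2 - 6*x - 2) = -8*x - 2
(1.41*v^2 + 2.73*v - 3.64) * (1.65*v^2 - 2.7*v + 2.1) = 2.3265*v^4 + 0.6975*v^3 - 10.416*v^2 + 15.561*v - 7.644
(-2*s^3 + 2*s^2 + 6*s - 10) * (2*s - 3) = -4*s^4 + 10*s^3 + 6*s^2 - 38*s + 30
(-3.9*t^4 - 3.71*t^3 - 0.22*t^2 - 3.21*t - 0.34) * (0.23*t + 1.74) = -0.897*t^5 - 7.6393*t^4 - 6.506*t^3 - 1.1211*t^2 - 5.6636*t - 0.5916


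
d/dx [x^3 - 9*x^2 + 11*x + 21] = 3*x^2 - 18*x + 11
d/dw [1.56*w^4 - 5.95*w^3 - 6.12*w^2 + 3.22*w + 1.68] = 6.24*w^3 - 17.85*w^2 - 12.24*w + 3.22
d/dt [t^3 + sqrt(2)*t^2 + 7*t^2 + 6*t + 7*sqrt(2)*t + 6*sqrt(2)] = 3*t^2 + 2*sqrt(2)*t + 14*t + 6 + 7*sqrt(2)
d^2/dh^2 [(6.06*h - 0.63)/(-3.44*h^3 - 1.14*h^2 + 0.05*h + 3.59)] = (-430.269696*h^5 - 53.12736*h^4 + 21.693936*h^3 - 893.800584*h^2 - 102.340908*h + 7.335366)/(40.707584*h^9 + 40.470912*h^8 + 11.636832*h^7 - 127.142808*h^6 - 84.640404*h^5 - 10.283262*h^4 + 134.232847*h^3 + 44.050377*h^2 - 1.933215*h - 46.268279)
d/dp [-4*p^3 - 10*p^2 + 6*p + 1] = -12*p^2 - 20*p + 6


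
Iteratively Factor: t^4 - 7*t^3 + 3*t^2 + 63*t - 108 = (t + 3)*(t^3 - 10*t^2 + 33*t - 36) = (t - 4)*(t + 3)*(t^2 - 6*t + 9) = (t - 4)*(t - 3)*(t + 3)*(t - 3)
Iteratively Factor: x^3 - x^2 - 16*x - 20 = (x + 2)*(x^2 - 3*x - 10) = (x + 2)^2*(x - 5)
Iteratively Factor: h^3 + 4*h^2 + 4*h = (h)*(h^2 + 4*h + 4) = h*(h + 2)*(h + 2)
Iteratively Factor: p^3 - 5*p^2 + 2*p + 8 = (p - 2)*(p^2 - 3*p - 4) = (p - 4)*(p - 2)*(p + 1)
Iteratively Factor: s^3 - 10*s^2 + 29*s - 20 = (s - 5)*(s^2 - 5*s + 4) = (s - 5)*(s - 4)*(s - 1)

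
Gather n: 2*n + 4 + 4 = 2*n + 8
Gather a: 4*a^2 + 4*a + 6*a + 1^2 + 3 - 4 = 4*a^2 + 10*a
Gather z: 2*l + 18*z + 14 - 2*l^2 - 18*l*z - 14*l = -2*l^2 - 12*l + z*(18 - 18*l) + 14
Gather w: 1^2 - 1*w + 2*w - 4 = w - 3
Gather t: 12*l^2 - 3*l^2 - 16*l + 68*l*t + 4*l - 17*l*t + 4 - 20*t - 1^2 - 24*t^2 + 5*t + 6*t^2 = 9*l^2 - 12*l - 18*t^2 + t*(51*l - 15) + 3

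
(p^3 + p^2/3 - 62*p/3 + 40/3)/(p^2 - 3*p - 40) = (3*p^2 - 14*p + 8)/(3*(p - 8))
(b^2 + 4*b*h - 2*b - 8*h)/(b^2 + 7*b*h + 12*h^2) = (b - 2)/(b + 3*h)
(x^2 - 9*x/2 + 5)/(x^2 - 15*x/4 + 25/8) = 4*(x - 2)/(4*x - 5)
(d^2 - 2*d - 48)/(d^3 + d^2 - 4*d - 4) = (d^2 - 2*d - 48)/(d^3 + d^2 - 4*d - 4)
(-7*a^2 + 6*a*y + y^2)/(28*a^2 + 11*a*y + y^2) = (-a + y)/(4*a + y)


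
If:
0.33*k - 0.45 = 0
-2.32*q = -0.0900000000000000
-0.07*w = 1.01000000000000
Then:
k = 1.36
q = 0.04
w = -14.43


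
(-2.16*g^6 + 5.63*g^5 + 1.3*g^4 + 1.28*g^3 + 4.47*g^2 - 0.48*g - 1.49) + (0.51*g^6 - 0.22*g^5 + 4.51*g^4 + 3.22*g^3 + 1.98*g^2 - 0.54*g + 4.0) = -1.65*g^6 + 5.41*g^5 + 5.81*g^4 + 4.5*g^3 + 6.45*g^2 - 1.02*g + 2.51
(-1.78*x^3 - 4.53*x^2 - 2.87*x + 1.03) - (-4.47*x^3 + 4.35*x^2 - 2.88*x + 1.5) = 2.69*x^3 - 8.88*x^2 + 0.00999999999999979*x - 0.47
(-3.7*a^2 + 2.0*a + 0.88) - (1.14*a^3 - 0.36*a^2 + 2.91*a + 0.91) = -1.14*a^3 - 3.34*a^2 - 0.91*a - 0.03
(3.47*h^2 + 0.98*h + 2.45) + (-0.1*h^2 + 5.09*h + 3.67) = 3.37*h^2 + 6.07*h + 6.12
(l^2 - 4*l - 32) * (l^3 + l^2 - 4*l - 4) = l^5 - 3*l^4 - 40*l^3 - 20*l^2 + 144*l + 128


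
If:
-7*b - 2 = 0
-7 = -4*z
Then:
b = -2/7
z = 7/4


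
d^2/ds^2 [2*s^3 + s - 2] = 12*s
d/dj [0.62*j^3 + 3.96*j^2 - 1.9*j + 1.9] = 1.86*j^2 + 7.92*j - 1.9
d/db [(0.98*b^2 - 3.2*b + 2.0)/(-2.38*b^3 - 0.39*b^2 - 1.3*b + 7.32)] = (2.3324*b^4 - 15.232*b^3 + 11.758*b^2 + 15.9072*b - 20.824)/(5.6644*b^6 + 1.8564*b^5 + 6.3401*b^4 - 33.8292*b^3 - 4.0196*b^2 - 19.032*b + 53.5824)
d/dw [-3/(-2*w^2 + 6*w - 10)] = 3*(3 - 2*w)/(2*(w^2 - 3*w + 5)^2)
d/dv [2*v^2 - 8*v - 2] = 4*v - 8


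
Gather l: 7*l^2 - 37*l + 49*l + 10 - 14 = 7*l^2 + 12*l - 4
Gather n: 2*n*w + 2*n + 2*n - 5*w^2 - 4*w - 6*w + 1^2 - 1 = n*(2*w + 4) - 5*w^2 - 10*w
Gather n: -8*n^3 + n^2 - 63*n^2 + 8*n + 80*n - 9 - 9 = -8*n^3 - 62*n^2 + 88*n - 18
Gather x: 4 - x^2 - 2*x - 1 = -x^2 - 2*x + 3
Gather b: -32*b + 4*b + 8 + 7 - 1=14 - 28*b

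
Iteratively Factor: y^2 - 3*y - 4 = (y + 1)*(y - 4)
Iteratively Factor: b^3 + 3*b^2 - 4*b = (b)*(b^2 + 3*b - 4) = b*(b + 4)*(b - 1)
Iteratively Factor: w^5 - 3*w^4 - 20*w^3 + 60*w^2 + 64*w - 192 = (w + 2)*(w^4 - 5*w^3 - 10*w^2 + 80*w - 96) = (w - 4)*(w + 2)*(w^3 - w^2 - 14*w + 24) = (w - 4)*(w - 3)*(w + 2)*(w^2 + 2*w - 8) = (w - 4)*(w - 3)*(w - 2)*(w + 2)*(w + 4)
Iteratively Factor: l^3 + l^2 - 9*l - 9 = (l + 3)*(l^2 - 2*l - 3) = (l - 3)*(l + 3)*(l + 1)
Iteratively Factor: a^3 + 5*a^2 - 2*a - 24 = (a + 4)*(a^2 + a - 6) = (a - 2)*(a + 4)*(a + 3)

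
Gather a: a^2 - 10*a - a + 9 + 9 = a^2 - 11*a + 18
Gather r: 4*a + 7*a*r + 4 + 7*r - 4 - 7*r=7*a*r + 4*a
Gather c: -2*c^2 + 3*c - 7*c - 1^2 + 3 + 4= -2*c^2 - 4*c + 6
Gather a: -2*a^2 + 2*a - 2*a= -2*a^2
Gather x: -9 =-9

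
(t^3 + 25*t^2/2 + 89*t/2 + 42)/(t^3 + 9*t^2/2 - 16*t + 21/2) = (2*t^2 + 11*t + 12)/(2*t^2 - 5*t + 3)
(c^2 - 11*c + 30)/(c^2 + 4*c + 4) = (c^2 - 11*c + 30)/(c^2 + 4*c + 4)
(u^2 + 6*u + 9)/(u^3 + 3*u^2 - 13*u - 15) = (u^2 + 6*u + 9)/(u^3 + 3*u^2 - 13*u - 15)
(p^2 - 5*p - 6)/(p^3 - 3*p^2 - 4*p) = (p - 6)/(p*(p - 4))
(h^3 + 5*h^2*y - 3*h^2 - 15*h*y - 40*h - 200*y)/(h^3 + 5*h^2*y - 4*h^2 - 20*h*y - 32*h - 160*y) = (h + 5)/(h + 4)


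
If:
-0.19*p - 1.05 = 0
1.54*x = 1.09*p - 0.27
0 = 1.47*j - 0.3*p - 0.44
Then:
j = -0.83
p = -5.53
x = -4.09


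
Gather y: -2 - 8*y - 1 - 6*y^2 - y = -6*y^2 - 9*y - 3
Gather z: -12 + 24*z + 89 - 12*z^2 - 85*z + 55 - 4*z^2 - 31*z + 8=-16*z^2 - 92*z + 140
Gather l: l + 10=l + 10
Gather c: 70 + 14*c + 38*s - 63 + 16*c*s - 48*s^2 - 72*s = c*(16*s + 14) - 48*s^2 - 34*s + 7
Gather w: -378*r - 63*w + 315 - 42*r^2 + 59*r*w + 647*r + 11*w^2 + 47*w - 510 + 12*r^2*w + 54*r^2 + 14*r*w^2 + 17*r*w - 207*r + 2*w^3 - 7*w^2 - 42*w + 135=12*r^2 + 62*r + 2*w^3 + w^2*(14*r + 4) + w*(12*r^2 + 76*r - 58) - 60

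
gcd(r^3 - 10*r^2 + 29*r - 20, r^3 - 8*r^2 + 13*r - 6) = r - 1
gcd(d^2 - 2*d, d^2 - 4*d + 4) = d - 2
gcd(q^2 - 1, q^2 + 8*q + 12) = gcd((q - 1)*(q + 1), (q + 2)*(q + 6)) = 1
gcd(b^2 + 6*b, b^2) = b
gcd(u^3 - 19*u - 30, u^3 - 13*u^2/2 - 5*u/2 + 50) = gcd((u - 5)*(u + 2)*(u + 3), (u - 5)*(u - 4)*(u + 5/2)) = u - 5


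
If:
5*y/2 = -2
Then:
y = -4/5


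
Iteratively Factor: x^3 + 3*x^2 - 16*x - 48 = (x + 3)*(x^2 - 16) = (x + 3)*(x + 4)*(x - 4)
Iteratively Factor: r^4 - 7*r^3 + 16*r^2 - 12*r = (r)*(r^3 - 7*r^2 + 16*r - 12) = r*(r - 2)*(r^2 - 5*r + 6) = r*(r - 3)*(r - 2)*(r - 2)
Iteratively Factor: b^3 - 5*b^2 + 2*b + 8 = (b + 1)*(b^2 - 6*b + 8) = (b - 4)*(b + 1)*(b - 2)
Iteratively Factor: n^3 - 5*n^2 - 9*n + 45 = (n + 3)*(n^2 - 8*n + 15) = (n - 5)*(n + 3)*(n - 3)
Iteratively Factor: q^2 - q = (q)*(q - 1)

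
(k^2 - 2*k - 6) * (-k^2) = -k^4 + 2*k^3 + 6*k^2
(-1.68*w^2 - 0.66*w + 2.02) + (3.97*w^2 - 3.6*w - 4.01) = 2.29*w^2 - 4.26*w - 1.99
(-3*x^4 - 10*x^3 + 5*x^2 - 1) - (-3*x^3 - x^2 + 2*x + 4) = -3*x^4 - 7*x^3 + 6*x^2 - 2*x - 5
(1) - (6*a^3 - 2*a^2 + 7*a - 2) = -6*a^3 + 2*a^2 - 7*a + 3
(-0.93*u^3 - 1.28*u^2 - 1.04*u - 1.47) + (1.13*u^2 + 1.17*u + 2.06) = -0.93*u^3 - 0.15*u^2 + 0.13*u + 0.59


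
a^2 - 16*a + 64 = (a - 8)^2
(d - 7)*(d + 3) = d^2 - 4*d - 21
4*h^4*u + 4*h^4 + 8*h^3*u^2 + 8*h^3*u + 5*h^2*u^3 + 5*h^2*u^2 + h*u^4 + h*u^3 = (h + u)*(2*h + u)^2*(h*u + h)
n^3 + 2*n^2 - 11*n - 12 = (n - 3)*(n + 1)*(n + 4)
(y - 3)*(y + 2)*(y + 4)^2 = y^4 + 7*y^3 + 2*y^2 - 64*y - 96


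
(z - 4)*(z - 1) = z^2 - 5*z + 4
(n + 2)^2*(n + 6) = n^3 + 10*n^2 + 28*n + 24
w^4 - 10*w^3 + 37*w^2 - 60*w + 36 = (w - 3)^2*(w - 2)^2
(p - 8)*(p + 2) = p^2 - 6*p - 16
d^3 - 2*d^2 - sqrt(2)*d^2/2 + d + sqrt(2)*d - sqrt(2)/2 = (d - 1)^2*(d - sqrt(2)/2)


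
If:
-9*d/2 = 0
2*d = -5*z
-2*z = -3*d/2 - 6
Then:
No Solution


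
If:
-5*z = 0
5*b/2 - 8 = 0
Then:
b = 16/5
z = 0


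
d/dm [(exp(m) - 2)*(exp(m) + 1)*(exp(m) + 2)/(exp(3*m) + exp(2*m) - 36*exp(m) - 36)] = -64*exp(2*m)/(exp(4*m) - 72*exp(2*m) + 1296)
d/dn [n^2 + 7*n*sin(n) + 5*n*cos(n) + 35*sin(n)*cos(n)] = -5*n*sin(n) + 7*n*cos(n) + 2*n + 7*sin(n) + 5*cos(n) + 35*cos(2*n)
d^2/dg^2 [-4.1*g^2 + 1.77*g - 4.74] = -8.20000000000000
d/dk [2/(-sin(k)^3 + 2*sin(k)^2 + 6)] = 2*(3*sin(k) - 4)*sin(k)*cos(k)/(sin(k)^3 - 2*sin(k)^2 - 6)^2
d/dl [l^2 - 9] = 2*l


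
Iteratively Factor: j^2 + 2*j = (j + 2)*(j)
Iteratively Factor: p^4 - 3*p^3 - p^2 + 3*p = (p + 1)*(p^3 - 4*p^2 + 3*p) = (p - 3)*(p + 1)*(p^2 - p) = p*(p - 3)*(p + 1)*(p - 1)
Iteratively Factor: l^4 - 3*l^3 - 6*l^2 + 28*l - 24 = (l - 2)*(l^3 - l^2 - 8*l + 12) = (l - 2)^2*(l^2 + l - 6) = (l - 2)^3*(l + 3)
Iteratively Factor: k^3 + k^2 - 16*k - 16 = (k - 4)*(k^2 + 5*k + 4) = (k - 4)*(k + 1)*(k + 4)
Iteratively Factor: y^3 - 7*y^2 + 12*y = (y - 3)*(y^2 - 4*y) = (y - 4)*(y - 3)*(y)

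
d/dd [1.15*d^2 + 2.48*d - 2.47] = 2.3*d + 2.48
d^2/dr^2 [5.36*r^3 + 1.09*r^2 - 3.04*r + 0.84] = 32.16*r + 2.18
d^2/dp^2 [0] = 0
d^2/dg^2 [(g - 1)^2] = 2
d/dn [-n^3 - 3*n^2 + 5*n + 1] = -3*n^2 - 6*n + 5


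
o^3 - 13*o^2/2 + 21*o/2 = o*(o - 7/2)*(o - 3)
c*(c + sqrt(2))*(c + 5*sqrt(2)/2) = c^3 + 7*sqrt(2)*c^2/2 + 5*c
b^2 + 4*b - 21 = (b - 3)*(b + 7)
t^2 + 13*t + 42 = (t + 6)*(t + 7)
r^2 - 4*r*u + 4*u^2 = (r - 2*u)^2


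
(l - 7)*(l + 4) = l^2 - 3*l - 28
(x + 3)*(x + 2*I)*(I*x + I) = I*x^3 - 2*x^2 + 4*I*x^2 - 8*x + 3*I*x - 6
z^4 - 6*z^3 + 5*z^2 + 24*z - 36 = (z - 3)^2*(z - 2)*(z + 2)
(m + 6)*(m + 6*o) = m^2 + 6*m*o + 6*m + 36*o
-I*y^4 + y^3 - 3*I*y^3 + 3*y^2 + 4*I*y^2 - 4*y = y*(y - 1)*(y + 4)*(-I*y + 1)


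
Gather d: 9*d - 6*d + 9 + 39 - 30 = 3*d + 18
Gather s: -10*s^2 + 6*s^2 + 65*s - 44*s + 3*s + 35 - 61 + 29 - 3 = -4*s^2 + 24*s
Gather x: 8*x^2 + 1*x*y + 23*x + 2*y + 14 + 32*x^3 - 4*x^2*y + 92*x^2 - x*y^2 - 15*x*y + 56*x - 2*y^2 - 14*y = 32*x^3 + x^2*(100 - 4*y) + x*(-y^2 - 14*y + 79) - 2*y^2 - 12*y + 14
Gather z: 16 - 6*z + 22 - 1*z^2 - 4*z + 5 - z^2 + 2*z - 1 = -2*z^2 - 8*z + 42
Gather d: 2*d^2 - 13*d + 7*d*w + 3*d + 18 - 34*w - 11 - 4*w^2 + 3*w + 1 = 2*d^2 + d*(7*w - 10) - 4*w^2 - 31*w + 8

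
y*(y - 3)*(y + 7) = y^3 + 4*y^2 - 21*y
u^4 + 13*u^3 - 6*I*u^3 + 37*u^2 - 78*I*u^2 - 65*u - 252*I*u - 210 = (u + 6)*(u + 7)*(u - 5*I)*(u - I)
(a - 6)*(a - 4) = a^2 - 10*a + 24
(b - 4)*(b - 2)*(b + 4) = b^3 - 2*b^2 - 16*b + 32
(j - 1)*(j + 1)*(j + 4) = j^3 + 4*j^2 - j - 4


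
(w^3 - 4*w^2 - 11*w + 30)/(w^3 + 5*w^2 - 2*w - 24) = (w - 5)/(w + 4)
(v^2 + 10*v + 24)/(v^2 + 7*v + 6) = (v + 4)/(v + 1)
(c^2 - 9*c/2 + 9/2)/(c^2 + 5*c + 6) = (2*c^2 - 9*c + 9)/(2*(c^2 + 5*c + 6))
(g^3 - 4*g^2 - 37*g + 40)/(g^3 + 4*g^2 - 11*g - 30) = (g^2 - 9*g + 8)/(g^2 - g - 6)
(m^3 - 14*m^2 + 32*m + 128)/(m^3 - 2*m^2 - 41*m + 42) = (m^3 - 14*m^2 + 32*m + 128)/(m^3 - 2*m^2 - 41*m + 42)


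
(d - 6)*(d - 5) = d^2 - 11*d + 30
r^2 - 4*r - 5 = (r - 5)*(r + 1)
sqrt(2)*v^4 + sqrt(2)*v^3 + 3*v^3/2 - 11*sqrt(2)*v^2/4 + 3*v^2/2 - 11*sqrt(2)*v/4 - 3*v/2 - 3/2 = (v + 1)*(v - sqrt(2))*(v + 3*sqrt(2)/2)*(sqrt(2)*v + 1/2)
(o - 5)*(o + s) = o^2 + o*s - 5*o - 5*s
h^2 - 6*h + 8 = (h - 4)*(h - 2)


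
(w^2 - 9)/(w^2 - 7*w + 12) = (w + 3)/(w - 4)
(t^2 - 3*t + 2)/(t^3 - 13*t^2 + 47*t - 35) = (t - 2)/(t^2 - 12*t + 35)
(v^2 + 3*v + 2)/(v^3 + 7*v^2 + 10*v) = (v + 1)/(v*(v + 5))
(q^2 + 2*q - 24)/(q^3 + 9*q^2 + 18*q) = (q - 4)/(q*(q + 3))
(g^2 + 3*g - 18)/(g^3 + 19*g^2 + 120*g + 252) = (g - 3)/(g^2 + 13*g + 42)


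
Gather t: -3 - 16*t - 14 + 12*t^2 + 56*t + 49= 12*t^2 + 40*t + 32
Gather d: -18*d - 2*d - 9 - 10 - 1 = -20*d - 20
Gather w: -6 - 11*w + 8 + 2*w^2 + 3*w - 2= 2*w^2 - 8*w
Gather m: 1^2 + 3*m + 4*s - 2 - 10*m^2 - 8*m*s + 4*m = -10*m^2 + m*(7 - 8*s) + 4*s - 1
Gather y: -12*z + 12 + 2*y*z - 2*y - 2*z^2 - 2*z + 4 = y*(2*z - 2) - 2*z^2 - 14*z + 16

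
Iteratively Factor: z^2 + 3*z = (z + 3)*(z)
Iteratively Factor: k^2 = (k)*(k)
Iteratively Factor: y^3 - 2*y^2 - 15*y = (y + 3)*(y^2 - 5*y) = y*(y + 3)*(y - 5)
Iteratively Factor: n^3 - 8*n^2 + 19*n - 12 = (n - 3)*(n^2 - 5*n + 4) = (n - 4)*(n - 3)*(n - 1)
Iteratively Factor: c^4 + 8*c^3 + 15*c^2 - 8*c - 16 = (c + 4)*(c^3 + 4*c^2 - c - 4) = (c - 1)*(c + 4)*(c^2 + 5*c + 4) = (c - 1)*(c + 1)*(c + 4)*(c + 4)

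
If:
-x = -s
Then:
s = x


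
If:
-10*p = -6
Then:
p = 3/5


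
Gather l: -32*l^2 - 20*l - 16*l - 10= -32*l^2 - 36*l - 10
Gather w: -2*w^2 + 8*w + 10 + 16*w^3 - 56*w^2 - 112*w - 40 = 16*w^3 - 58*w^2 - 104*w - 30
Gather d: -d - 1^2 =-d - 1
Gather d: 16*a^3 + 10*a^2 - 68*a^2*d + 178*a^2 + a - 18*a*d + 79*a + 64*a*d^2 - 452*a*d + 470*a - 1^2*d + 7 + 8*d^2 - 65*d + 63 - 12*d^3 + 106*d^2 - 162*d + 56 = 16*a^3 + 188*a^2 + 550*a - 12*d^3 + d^2*(64*a + 114) + d*(-68*a^2 - 470*a - 228) + 126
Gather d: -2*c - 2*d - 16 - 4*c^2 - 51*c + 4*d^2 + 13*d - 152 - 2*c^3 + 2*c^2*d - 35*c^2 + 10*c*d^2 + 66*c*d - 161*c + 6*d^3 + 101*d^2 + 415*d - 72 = -2*c^3 - 39*c^2 - 214*c + 6*d^3 + d^2*(10*c + 105) + d*(2*c^2 + 66*c + 426) - 240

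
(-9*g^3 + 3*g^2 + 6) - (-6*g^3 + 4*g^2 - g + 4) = -3*g^3 - g^2 + g + 2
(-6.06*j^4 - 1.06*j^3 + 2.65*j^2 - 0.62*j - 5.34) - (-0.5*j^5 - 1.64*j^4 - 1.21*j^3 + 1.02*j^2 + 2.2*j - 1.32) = 0.5*j^5 - 4.42*j^4 + 0.15*j^3 + 1.63*j^2 - 2.82*j - 4.02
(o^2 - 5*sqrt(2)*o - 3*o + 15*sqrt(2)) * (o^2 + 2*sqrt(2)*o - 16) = o^4 - 3*sqrt(2)*o^3 - 3*o^3 - 36*o^2 + 9*sqrt(2)*o^2 + 108*o + 80*sqrt(2)*o - 240*sqrt(2)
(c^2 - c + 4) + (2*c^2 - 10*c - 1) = 3*c^2 - 11*c + 3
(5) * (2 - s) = 10 - 5*s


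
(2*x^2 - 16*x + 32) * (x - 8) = 2*x^3 - 32*x^2 + 160*x - 256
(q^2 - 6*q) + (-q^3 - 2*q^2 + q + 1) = -q^3 - q^2 - 5*q + 1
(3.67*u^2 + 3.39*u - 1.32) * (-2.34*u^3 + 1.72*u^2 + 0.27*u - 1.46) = -8.5878*u^5 - 1.6202*u^4 + 9.9105*u^3 - 6.7133*u^2 - 5.3058*u + 1.9272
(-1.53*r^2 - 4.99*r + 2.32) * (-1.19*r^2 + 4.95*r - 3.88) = 1.8207*r^4 - 1.6354*r^3 - 21.5249*r^2 + 30.8452*r - 9.0016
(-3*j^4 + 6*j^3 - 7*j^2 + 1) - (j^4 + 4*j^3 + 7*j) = -4*j^4 + 2*j^3 - 7*j^2 - 7*j + 1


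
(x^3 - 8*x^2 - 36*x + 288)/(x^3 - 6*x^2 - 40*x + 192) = (x - 6)/(x - 4)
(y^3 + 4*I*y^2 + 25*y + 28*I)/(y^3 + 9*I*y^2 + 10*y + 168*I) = (y + I)/(y + 6*I)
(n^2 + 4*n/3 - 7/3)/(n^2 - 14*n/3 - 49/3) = (n - 1)/(n - 7)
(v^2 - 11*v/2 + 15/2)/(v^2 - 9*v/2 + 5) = (v - 3)/(v - 2)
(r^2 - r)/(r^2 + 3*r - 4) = r/(r + 4)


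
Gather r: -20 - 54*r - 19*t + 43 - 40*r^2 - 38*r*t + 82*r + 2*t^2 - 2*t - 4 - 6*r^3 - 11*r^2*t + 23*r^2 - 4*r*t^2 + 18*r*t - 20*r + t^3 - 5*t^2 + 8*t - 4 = -6*r^3 + r^2*(-11*t - 17) + r*(-4*t^2 - 20*t + 8) + t^3 - 3*t^2 - 13*t + 15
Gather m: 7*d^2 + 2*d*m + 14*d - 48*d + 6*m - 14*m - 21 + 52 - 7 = 7*d^2 - 34*d + m*(2*d - 8) + 24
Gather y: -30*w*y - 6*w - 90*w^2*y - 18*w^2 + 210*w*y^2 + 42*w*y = -18*w^2 + 210*w*y^2 - 6*w + y*(-90*w^2 + 12*w)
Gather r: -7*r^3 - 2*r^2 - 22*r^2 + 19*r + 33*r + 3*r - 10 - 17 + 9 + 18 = -7*r^3 - 24*r^2 + 55*r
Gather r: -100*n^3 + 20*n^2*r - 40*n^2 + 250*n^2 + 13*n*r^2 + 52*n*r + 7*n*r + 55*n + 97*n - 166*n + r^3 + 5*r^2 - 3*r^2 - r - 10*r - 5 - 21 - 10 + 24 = -100*n^3 + 210*n^2 - 14*n + r^3 + r^2*(13*n + 2) + r*(20*n^2 + 59*n - 11) - 12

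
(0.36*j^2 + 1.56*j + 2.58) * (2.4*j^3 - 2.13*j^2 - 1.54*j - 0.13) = 0.864*j^5 + 2.9772*j^4 + 2.3148*j^3 - 7.9446*j^2 - 4.176*j - 0.3354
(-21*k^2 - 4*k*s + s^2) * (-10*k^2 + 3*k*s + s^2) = 210*k^4 - 23*k^3*s - 43*k^2*s^2 - k*s^3 + s^4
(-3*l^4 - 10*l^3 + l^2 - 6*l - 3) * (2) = -6*l^4 - 20*l^3 + 2*l^2 - 12*l - 6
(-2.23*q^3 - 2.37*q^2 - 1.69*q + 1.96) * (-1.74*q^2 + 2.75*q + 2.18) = 3.8802*q^5 - 2.0087*q^4 - 8.4383*q^3 - 13.2245*q^2 + 1.7058*q + 4.2728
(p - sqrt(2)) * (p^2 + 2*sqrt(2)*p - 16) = p^3 + sqrt(2)*p^2 - 20*p + 16*sqrt(2)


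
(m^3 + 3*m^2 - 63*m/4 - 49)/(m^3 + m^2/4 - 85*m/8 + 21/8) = 2*(2*m^2 - m - 28)/(4*m^2 - 13*m + 3)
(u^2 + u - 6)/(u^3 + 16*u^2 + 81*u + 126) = (u - 2)/(u^2 + 13*u + 42)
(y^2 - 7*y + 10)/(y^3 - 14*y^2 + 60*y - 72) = (y - 5)/(y^2 - 12*y + 36)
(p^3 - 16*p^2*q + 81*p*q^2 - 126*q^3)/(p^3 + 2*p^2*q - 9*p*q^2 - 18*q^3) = (p^2 - 13*p*q + 42*q^2)/(p^2 + 5*p*q + 6*q^2)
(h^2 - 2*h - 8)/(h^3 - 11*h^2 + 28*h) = (h + 2)/(h*(h - 7))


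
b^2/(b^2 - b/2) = 2*b/(2*b - 1)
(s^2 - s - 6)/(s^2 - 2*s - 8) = (s - 3)/(s - 4)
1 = 1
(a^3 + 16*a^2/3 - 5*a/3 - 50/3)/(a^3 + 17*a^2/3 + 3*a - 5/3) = (3*a^2 + a - 10)/(3*a^2 + 2*a - 1)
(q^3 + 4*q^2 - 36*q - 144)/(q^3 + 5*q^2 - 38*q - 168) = (q + 6)/(q + 7)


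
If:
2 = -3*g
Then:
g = -2/3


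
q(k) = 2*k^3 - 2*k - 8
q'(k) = 6*k^2 - 2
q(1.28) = -6.37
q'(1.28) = 7.83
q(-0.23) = -7.56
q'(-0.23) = -1.68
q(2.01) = 4.22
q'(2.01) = 22.24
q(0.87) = -8.42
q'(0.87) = 2.54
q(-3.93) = -121.54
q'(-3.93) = 90.67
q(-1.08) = -8.36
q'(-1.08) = 5.00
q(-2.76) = -44.53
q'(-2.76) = 43.71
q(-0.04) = -7.92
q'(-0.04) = -1.99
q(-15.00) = -6728.00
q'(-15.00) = 1348.00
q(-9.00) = -1448.00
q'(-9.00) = 484.00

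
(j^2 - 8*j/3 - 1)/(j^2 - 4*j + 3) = (j + 1/3)/(j - 1)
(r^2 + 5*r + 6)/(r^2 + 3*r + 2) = (r + 3)/(r + 1)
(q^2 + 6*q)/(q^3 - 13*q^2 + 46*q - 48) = q*(q + 6)/(q^3 - 13*q^2 + 46*q - 48)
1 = 1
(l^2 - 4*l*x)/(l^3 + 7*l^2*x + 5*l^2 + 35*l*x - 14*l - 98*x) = l*(l - 4*x)/(l^3 + 7*l^2*x + 5*l^2 + 35*l*x - 14*l - 98*x)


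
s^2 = s^2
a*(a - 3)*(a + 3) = a^3 - 9*a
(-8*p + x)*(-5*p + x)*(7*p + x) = 280*p^3 - 51*p^2*x - 6*p*x^2 + x^3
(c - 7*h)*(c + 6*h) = c^2 - c*h - 42*h^2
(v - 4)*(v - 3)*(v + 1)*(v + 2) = v^4 - 4*v^3 - 7*v^2 + 22*v + 24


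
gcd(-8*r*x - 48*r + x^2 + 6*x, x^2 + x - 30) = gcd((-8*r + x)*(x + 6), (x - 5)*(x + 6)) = x + 6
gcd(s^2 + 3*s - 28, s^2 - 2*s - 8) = s - 4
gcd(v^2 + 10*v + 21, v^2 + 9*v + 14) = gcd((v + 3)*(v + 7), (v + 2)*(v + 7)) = v + 7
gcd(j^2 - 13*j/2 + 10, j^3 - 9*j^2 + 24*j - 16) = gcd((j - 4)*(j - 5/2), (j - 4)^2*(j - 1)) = j - 4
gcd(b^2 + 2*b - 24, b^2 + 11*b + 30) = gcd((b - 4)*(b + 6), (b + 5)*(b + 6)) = b + 6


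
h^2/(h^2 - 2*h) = h/(h - 2)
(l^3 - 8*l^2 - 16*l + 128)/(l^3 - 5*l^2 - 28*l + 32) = (l - 4)/(l - 1)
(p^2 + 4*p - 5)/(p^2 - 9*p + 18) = (p^2 + 4*p - 5)/(p^2 - 9*p + 18)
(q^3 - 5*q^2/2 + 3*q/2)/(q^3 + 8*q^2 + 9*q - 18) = q*(2*q - 3)/(2*(q^2 + 9*q + 18))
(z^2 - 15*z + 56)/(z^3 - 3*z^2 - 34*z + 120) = (z^2 - 15*z + 56)/(z^3 - 3*z^2 - 34*z + 120)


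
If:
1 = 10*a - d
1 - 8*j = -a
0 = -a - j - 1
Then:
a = -1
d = -11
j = 0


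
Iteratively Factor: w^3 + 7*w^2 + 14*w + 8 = (w + 1)*(w^2 + 6*w + 8) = (w + 1)*(w + 2)*(w + 4)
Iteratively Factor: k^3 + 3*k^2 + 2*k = (k)*(k^2 + 3*k + 2) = k*(k + 1)*(k + 2)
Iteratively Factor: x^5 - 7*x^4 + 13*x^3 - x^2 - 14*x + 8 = (x - 4)*(x^4 - 3*x^3 + x^2 + 3*x - 2) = (x - 4)*(x - 1)*(x^3 - 2*x^2 - x + 2) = (x - 4)*(x - 1)^2*(x^2 - x - 2) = (x - 4)*(x - 1)^2*(x + 1)*(x - 2)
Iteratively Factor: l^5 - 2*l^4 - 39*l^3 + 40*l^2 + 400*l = (l - 5)*(l^4 + 3*l^3 - 24*l^2 - 80*l) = (l - 5)*(l + 4)*(l^3 - l^2 - 20*l) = (l - 5)^2*(l + 4)*(l^2 + 4*l) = (l - 5)^2*(l + 4)^2*(l)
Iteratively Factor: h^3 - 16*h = (h)*(h^2 - 16) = h*(h + 4)*(h - 4)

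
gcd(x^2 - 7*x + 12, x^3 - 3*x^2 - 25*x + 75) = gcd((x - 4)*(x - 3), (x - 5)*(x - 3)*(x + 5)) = x - 3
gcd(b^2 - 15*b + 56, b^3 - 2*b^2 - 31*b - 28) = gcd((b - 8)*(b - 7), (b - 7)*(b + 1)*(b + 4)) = b - 7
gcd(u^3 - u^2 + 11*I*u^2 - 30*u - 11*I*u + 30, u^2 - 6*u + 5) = u - 1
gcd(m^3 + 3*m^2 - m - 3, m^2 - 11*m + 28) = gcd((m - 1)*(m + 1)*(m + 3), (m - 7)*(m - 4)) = 1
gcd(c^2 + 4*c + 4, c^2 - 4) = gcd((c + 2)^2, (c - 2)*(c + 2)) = c + 2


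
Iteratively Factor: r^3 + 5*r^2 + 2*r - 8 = (r - 1)*(r^2 + 6*r + 8) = (r - 1)*(r + 2)*(r + 4)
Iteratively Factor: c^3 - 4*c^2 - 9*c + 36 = (c - 3)*(c^2 - c - 12) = (c - 3)*(c + 3)*(c - 4)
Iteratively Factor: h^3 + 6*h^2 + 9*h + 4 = (h + 4)*(h^2 + 2*h + 1) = (h + 1)*(h + 4)*(h + 1)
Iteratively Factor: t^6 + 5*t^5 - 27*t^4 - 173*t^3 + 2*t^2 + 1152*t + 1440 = (t + 2)*(t^5 + 3*t^4 - 33*t^3 - 107*t^2 + 216*t + 720) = (t - 3)*(t + 2)*(t^4 + 6*t^3 - 15*t^2 - 152*t - 240) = (t - 5)*(t - 3)*(t + 2)*(t^3 + 11*t^2 + 40*t + 48) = (t - 5)*(t - 3)*(t + 2)*(t + 4)*(t^2 + 7*t + 12) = (t - 5)*(t - 3)*(t + 2)*(t + 4)^2*(t + 3)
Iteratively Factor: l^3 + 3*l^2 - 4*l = (l - 1)*(l^2 + 4*l) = (l - 1)*(l + 4)*(l)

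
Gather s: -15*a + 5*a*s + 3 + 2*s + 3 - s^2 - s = -15*a - s^2 + s*(5*a + 1) + 6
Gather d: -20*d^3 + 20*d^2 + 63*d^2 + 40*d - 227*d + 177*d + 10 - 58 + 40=-20*d^3 + 83*d^2 - 10*d - 8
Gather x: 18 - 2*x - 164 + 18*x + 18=16*x - 128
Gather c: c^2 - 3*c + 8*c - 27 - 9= c^2 + 5*c - 36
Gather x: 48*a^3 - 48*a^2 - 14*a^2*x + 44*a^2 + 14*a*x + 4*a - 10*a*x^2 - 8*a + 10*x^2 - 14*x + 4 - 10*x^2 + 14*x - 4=48*a^3 - 4*a^2 - 10*a*x^2 - 4*a + x*(-14*a^2 + 14*a)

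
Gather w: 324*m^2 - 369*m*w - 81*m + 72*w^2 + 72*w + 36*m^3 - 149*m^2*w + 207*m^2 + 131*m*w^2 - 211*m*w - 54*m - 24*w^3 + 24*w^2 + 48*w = 36*m^3 + 531*m^2 - 135*m - 24*w^3 + w^2*(131*m + 96) + w*(-149*m^2 - 580*m + 120)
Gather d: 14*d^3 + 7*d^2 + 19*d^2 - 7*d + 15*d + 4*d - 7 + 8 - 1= 14*d^3 + 26*d^2 + 12*d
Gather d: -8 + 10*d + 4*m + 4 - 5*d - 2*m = 5*d + 2*m - 4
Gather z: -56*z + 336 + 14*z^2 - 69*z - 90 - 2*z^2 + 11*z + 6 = 12*z^2 - 114*z + 252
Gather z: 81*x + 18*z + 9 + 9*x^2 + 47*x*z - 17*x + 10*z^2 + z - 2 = 9*x^2 + 64*x + 10*z^2 + z*(47*x + 19) + 7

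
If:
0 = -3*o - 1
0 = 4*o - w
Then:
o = -1/3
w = -4/3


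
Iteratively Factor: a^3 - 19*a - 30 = (a + 3)*(a^2 - 3*a - 10) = (a - 5)*(a + 3)*(a + 2)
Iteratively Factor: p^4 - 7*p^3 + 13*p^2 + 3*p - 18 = (p - 3)*(p^3 - 4*p^2 + p + 6) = (p - 3)*(p + 1)*(p^2 - 5*p + 6) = (p - 3)^2*(p + 1)*(p - 2)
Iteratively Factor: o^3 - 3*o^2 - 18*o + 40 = (o - 2)*(o^2 - o - 20) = (o - 2)*(o + 4)*(o - 5)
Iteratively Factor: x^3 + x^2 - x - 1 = (x - 1)*(x^2 + 2*x + 1) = (x - 1)*(x + 1)*(x + 1)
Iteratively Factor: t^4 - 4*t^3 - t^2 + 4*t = (t - 4)*(t^3 - t) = t*(t - 4)*(t^2 - 1) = t*(t - 4)*(t + 1)*(t - 1)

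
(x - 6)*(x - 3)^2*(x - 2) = x^4 - 14*x^3 + 69*x^2 - 144*x + 108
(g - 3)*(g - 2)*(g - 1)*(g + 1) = g^4 - 5*g^3 + 5*g^2 + 5*g - 6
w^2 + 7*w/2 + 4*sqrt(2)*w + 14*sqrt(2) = (w + 7/2)*(w + 4*sqrt(2))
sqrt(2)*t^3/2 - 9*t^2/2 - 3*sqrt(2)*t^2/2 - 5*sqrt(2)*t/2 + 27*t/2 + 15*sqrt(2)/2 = (t - 3)*(t - 5*sqrt(2))*(sqrt(2)*t/2 + 1/2)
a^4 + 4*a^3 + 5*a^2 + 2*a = a*(a + 1)^2*(a + 2)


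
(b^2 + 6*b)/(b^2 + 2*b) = (b + 6)/(b + 2)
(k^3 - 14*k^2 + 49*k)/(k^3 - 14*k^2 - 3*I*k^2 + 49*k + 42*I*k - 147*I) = k/(k - 3*I)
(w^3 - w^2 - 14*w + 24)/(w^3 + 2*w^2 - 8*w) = (w - 3)/w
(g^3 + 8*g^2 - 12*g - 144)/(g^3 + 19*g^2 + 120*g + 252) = (g - 4)/(g + 7)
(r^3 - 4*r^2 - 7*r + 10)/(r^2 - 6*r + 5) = r + 2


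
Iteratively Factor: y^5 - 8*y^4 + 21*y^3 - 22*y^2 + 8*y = (y)*(y^4 - 8*y^3 + 21*y^2 - 22*y + 8) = y*(y - 1)*(y^3 - 7*y^2 + 14*y - 8) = y*(y - 2)*(y - 1)*(y^2 - 5*y + 4) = y*(y - 4)*(y - 2)*(y - 1)*(y - 1)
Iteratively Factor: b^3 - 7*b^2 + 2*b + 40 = (b - 5)*(b^2 - 2*b - 8) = (b - 5)*(b - 4)*(b + 2)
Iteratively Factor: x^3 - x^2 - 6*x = (x + 2)*(x^2 - 3*x) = (x - 3)*(x + 2)*(x)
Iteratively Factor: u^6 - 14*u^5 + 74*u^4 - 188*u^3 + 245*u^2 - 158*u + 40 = (u - 5)*(u^5 - 9*u^4 + 29*u^3 - 43*u^2 + 30*u - 8) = (u - 5)*(u - 1)*(u^4 - 8*u^3 + 21*u^2 - 22*u + 8) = (u - 5)*(u - 4)*(u - 1)*(u^3 - 4*u^2 + 5*u - 2) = (u - 5)*(u - 4)*(u - 2)*(u - 1)*(u^2 - 2*u + 1) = (u - 5)*(u - 4)*(u - 2)*(u - 1)^2*(u - 1)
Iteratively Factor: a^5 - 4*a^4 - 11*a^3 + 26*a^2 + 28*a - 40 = (a - 5)*(a^4 + a^3 - 6*a^2 - 4*a + 8) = (a - 5)*(a - 1)*(a^3 + 2*a^2 - 4*a - 8) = (a - 5)*(a - 2)*(a - 1)*(a^2 + 4*a + 4) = (a - 5)*(a - 2)*(a - 1)*(a + 2)*(a + 2)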